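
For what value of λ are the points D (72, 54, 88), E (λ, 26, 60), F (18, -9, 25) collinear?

Collinearity requires DE × DF = 0; each component is linear in λ.
The y-component gives (63)λ + (-3024) = 0, so λ = 48.
The remaining components then also vanish.

48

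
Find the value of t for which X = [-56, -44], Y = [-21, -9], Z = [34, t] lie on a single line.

Collinearity: (Z − X) must be parallel to (Y − X) = (35, 35).
Cross-multiplying the components: (t − (-44))·(35) = (90)·(35).
Solving gives t = 46.

46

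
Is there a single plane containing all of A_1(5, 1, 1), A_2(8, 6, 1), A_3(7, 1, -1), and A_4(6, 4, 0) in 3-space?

No

With A_1 as base: A_1A_2 = (3, 5, 0), A_1A_3 = (2, 0, -2), A_1A_4 = (1, 3, -1).
A_1A_3 × A_1A_4 = (6, 0, 6).
A_1A_2 · (A_1A_3 × A_1A_4) = 18.
Since 18 ≠ 0, the four points are not coplanar.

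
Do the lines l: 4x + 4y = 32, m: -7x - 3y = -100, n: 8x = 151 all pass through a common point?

No

Intersecting l and m: solving the 2×2 system gives (x, y) = (19, -11).
Substitute into n: (8)(19) + (0)(-11) = 152.
But n requires 151 ≠ 152, so the three lines have no common point.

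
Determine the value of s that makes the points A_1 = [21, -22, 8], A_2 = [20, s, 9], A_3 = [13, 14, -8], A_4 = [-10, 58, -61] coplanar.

8

Coplanarity ⇔ det[A_1A_2; A_1A_3; A_1A_4] = 0.
Expanding, this is linear in s: (-56)s + (448) = 0.
So s = 8.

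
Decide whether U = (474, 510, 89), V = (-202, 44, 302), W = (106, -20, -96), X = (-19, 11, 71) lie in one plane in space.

With U as base: UV = (-676, -466, 213), UW = (-368, -530, -185), UX = (-493, -499, -18).
UW × UX = (-82775, 84581, -77658).
UV · (UW × UX) = 0.
The scalar triple product vanishes, so the four points are coplanar.

Yes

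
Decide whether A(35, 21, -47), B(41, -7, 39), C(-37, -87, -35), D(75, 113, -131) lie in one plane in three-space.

No

The four points are coplanar iff the 3×3 determinant with rows AB, AC, AD is zero.
Rows: (6, -28, 86), (-72, -108, 12), (40, 92, -84).
Expanding along the first row: (6)(7968) − (-28)(5568) + (86)(-2304) = 5568.
Nonzero ⇒ not coplanar.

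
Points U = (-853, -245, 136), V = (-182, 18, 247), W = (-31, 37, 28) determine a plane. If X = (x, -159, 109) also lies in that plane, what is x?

-605

A normal to the plane is n = UV × UW = (-59706, 163710, -26964).
X lies in the plane iff n · UX = 0.
This gives (-59706)x + (-36122130) = 0, so x = -605.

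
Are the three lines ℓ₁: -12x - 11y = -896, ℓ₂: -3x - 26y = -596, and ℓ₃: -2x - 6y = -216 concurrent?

The three lines meet at one point iff the augmented coefficient matrix [aᵢ bᵢ cᵢ] has rank < 3, i.e. its determinant vanishes.
Here the determinant is 0.
It vanishes, so the lines are concurrent at (60, 16).

Yes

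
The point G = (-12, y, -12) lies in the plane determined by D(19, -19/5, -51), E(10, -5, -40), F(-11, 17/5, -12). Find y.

-13/5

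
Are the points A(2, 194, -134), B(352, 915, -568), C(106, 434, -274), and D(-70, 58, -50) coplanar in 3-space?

A normal to the plane through A, B, C is n = AB × AC = (3220, 3864, 9016).
The plane has equation n·P = -452088. For D: n·D = -452088.
Equal, so D lies in the plane and all four are coplanar.

Yes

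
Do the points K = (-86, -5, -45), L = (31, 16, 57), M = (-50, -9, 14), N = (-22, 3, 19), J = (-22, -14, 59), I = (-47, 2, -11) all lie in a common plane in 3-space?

No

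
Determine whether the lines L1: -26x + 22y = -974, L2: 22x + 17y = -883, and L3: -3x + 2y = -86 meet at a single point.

No

Intersecting L1 and L2: solving the 2×2 system gives (x, y) = (-1434/463, -22193/463).
Substitute into L3: (-3)(-1434/463) + (2)(-22193/463) = -40084/463.
But L3 requires -86 ≠ -40084/463, so the three lines have no common point.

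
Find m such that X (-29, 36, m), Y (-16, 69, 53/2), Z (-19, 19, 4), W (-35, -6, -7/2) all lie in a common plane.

29/2

The points are coplanar iff XY · (XZ × XW) = 0.
Expanding, this is linear in m: (725)m + (-21025/2) = 0.
So m = 29/2.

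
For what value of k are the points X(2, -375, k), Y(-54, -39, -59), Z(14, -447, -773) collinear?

-647

Direction YZ = (68, -408, -714). From the x-coordinate of X, the parameter along the line is τ = (2 − (-54))/68 = 14/17.
Then k = (-59) + 14/17·(-714) = -647.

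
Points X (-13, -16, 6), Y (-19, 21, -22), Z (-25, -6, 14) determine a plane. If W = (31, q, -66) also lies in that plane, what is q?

-10

A normal to the plane is n = XY × XZ = (576, 384, 384).
W lies in the plane iff n · XW = 0.
This gives (384)q + (3840) = 0, so q = -10.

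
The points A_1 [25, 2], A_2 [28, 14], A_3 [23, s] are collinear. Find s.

The three points are collinear iff det[A_1A_2; A_1A_3] = 0.
This determinant is linear in s: (3)s + (18) = 0, so s = -6.

-6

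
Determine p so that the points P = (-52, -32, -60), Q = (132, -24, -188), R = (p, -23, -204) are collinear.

155

Collinearity requires PQ × PR = 0; each component is linear in p.
The y-component gives (-128)p + (19840) = 0, so p = 155.
The remaining components then also vanish.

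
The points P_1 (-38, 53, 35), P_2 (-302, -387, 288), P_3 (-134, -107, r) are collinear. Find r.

Direction P_1P_2 = (-264, -440, 253). From the x-coordinate of P_3, the parameter along the line is τ = (-134 − (-38))/(-264) = 4/11.
Then r = 35 + 4/11·(253) = 127.

127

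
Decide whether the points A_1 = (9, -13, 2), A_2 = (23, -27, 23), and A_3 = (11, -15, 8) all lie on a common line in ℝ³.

No

A_1A_2 = (14, -14, 21), A_1A_3 = (2, -2, 6).
A_1A_2 × A_1A_3 = (-42, -42, 0).
The cross product is nonzero, so the points do not lie on one line.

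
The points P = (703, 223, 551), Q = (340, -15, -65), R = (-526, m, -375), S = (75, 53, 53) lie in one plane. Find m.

Coplanarity ⇔ det[PQ; PR; PS] = 0.
Expanding, this is linear in m: (-206074)m + (-18340586) = 0.
So m = -89.

-89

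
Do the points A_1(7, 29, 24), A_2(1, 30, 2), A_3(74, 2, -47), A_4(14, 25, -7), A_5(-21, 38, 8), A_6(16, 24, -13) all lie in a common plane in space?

Yes

The plane through A_1, A_2, A_3 has normal n = A_1A_2 × A_1A_3 = (-665, -1900, 95) and equation n·P = -57475.
Checking the remaining points: n·A_4 = -57475, n·A_5 = -57475, n·A_6 = -57475.
All equal -57475, so all 6 points lie in one plane.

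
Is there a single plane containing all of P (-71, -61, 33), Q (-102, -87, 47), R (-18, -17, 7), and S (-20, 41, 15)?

No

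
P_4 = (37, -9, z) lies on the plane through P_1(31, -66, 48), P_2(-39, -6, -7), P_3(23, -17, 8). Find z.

The plane through P_1, P_2, P_3 has equation 295x − 2360y − 2950z = 23305.
Substituting P_4: (-2950)z + (32155) = 23305, so z = 3.

3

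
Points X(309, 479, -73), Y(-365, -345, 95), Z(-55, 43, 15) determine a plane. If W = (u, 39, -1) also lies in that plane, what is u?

-197

A normal to the plane is n = XY × XZ = (736, -1840, -6072).
W lies in the plane iff n · XW = 0.
This gives (736)u + (144992) = 0, so u = -197.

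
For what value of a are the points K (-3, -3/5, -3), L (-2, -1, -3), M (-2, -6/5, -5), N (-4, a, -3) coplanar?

Normal to plane KLM: n = (4/5, 2, -1/5); plane equation n·P = -3.
Requiring n·N = -3: (2)a + (-13/5) = -3.
So a = -1/5.

-1/5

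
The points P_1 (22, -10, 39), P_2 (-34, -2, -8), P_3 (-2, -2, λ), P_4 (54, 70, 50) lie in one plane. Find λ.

The points are coplanar iff P_1P_2 · (P_1P_3 × P_1P_4) = 0.
Expanding, this is linear in λ: (4736)λ + (-85248) = 0.
So λ = 18.

18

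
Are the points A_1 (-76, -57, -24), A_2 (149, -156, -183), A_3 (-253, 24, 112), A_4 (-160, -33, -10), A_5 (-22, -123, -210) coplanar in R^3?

The plane through A_1, A_2, A_3 has normal n = A_1A_2 × A_1A_3 = (-585, -2457, 702) and equation n·P = 167661.
Checking the remaining points: n·A_4 = 167661, n·A_5 = 167661.
All equal 167661, so all 5 points lie in one plane.

Yes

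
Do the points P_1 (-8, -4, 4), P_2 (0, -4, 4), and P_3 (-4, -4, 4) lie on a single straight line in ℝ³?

P_1P_2 = (8, 0, 0), P_1P_3 = (4, 0, 0).
Each component of P_1P_3 is 1/2 times the corresponding component of P_1P_2, so P_1P_3 = 1/2·P_1P_2 and the points are collinear.

Yes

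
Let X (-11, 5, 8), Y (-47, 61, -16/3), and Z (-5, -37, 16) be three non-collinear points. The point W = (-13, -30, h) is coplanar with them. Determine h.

A normal to the plane is n = XY × XZ = (-112, 208, 1176).
W lies in the plane iff n · XW = 0.
This gives (1176)h + (-16464) = 0, so h = 14.

14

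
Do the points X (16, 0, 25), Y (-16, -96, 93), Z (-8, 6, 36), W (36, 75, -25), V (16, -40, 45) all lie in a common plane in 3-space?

The plane through X, Y, Z has normal n = XY × XZ = (-1464, -1280, -2496) and equation n·P = -85824.
Checking the remaining points: n·W = -86304, n·V = -84544.
Since n·W = -86304 ≠ -85824, W is off the plane and the points are not all coplanar.

No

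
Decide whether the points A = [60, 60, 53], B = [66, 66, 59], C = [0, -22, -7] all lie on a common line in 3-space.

No

AB = (6, 6, 6), AC = (-60, -82, -60).
Comparing components 2 and 3: (6)(-60) − (6)(-82) = 132 ≠ 0, so AB and AC are not parallel and the points are not collinear.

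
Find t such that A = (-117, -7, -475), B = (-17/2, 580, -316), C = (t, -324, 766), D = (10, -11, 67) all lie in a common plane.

Coplanarity ⇔ det[AB; AC; AD] = 0.
Expanding, this is linear in t: (-318790)t + (43514835) = 0.
So t = 273/2.

273/2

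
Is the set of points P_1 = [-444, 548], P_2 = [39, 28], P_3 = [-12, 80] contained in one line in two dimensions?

P_1P_2 = (483, -520), P_1P_3 = (432, -468).
det[P_1P_2; P_1P_3] = (483)(-468) − (-520)(432) = -1404.
The determinant is nonzero, so they are not collinear.

No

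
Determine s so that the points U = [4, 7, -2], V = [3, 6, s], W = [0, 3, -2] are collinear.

-2

Direction UW = (-4, -4, 0). From the x-coordinate of V, the parameter along the line is τ = (3 − 4)/(-4) = 1/4.
Then s = (-2) + 1/4·(0) = -2.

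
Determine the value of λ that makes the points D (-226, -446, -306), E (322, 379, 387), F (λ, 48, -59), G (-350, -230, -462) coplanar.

Normal to plane DEG: n = (-278388, -444, 220668); plane equation n·P = -4410696.
Requiring n·F = -4410696: (-278388)λ + (-13040724) = -4410696.
So λ = -31.

-31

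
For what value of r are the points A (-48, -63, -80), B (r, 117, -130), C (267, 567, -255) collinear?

Direction AC = (315, 630, -175). From the y-coordinate of B, the parameter along the line is τ = (117 − (-63))/630 = 2/7.
Then r = (-48) + 2/7·(315) = 42.

42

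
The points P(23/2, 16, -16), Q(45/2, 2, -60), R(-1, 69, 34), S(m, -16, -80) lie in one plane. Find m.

The points are coplanar iff PQ · (PR × PS) = 0.
Expanding, this is linear in m: (1632)m + (-44880) = 0.
So m = 55/2.

55/2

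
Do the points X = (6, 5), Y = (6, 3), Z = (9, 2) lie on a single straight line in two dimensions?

XY = (0, -2), XZ = (3, -3).
Twice the signed area of △XYZ is (0)(-3) − (-2)(3) = 6.
The area is nonzero, so the three points are not collinear.

No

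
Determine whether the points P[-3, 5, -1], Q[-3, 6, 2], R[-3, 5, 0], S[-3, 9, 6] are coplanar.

With P as base: PQ = (0, 1, 3), PR = (0, 0, 1), PS = (0, 4, 7).
PR × PS = (-4, 0, 0).
PQ · (PR × PS) = 0.
The scalar triple product vanishes, so the four points are coplanar.

Yes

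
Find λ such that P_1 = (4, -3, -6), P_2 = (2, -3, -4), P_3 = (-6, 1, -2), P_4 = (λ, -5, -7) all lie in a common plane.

Normal to plane P_1P_2P_3: n = (-8, -12, -8); plane equation n·P = 52.
Requiring n·P_4 = 52: (-8)λ + (116) = 52.
So λ = 8.

8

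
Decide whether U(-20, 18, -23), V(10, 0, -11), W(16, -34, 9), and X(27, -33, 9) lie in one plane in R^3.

With U as base: UV = (30, -18, 12), UW = (36, -52, 32), UX = (47, -51, 32).
UW × UX = (-32, 352, 608).
UV · (UW × UX) = 0.
The scalar triple product vanishes, so the four points are coplanar.

Yes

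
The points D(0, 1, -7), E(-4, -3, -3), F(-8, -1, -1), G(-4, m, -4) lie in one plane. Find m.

0

Normal to plane DEF: n = (-16, -8, -24); plane equation n·P = 160.
Requiring n·G = 160: (-8)m + (160) = 160.
So m = 0.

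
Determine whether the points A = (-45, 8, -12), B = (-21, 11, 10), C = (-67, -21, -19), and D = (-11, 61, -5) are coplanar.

With A as base: AB = (24, 3, 22), AC = (-22, -29, -7), AD = (34, 53, 7).
AC × AD = (168, -84, -180).
AB · (AC × AD) = -180.
Since -180 ≠ 0, the four points are not coplanar.

No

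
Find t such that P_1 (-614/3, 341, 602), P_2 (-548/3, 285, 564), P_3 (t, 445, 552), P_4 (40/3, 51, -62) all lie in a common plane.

-656/3

The points are coplanar iff P_1P_2 · (P_1P_3 × P_1P_4) = 0.
Expanding, this is linear in t: (-26164)t + (-17163584/3) = 0.
So t = -656/3.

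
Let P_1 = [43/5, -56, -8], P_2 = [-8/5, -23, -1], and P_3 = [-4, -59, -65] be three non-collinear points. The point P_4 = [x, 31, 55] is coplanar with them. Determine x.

-38/5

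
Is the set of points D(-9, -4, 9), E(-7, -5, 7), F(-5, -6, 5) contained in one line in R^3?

Yes

DE = (2, -1, -2), DF = (4, -2, -4).
DE × DF = (0, 0, 0).
The cross product vanishes, so the three points are collinear.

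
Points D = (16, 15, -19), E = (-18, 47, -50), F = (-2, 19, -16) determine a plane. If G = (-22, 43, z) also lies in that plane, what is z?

-42

Coplanarity requires DE · (DF × DG) = 0.
DE = (-34, 32, -31), DF = (-18, 4, 3); the triple product is linear in z with coefficient 440 and constant term 18480.
Setting it to zero: z = -42.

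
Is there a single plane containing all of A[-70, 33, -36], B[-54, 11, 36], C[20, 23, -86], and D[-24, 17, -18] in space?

Yes

The four points are coplanar iff the 3×3 determinant with rows AB, AC, AD is zero.
Rows: (16, -22, 72), (90, -10, -50), (46, -16, 18).
Expanding along the first row: (16)(-980) − (-22)(3920) + (72)(-980) = 0.
Zero determinant ⇒ coplanar.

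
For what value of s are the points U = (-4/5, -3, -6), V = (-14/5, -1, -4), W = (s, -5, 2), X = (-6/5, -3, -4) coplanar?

-4/5

The points are coplanar iff UV · (UW × UX) = 0.
Expanding, this is linear in s: (-4)s + (-16/5) = 0.
So s = -4/5.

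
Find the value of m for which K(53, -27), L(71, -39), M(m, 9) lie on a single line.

-1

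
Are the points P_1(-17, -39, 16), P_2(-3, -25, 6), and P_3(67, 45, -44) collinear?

Yes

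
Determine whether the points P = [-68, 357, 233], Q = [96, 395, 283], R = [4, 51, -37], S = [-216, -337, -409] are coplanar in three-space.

With P as base: PQ = (164, 38, 50), PR = (72, -306, -270), PS = (-148, -694, -642).
PR × PS = (9072, 86184, -95256).
PQ · (PR × PS) = 0.
The scalar triple product vanishes, so the four points are coplanar.

Yes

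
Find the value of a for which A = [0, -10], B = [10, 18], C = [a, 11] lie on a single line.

Collinearity: (C − A) must be parallel to (B − A) = (10, 28).
Cross-multiplying the components: (a − 0)·(28) = (21)·(10).
Solving gives a = 15/2.

15/2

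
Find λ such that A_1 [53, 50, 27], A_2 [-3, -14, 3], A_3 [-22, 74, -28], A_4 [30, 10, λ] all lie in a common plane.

The points are coplanar iff A_1A_2 · (A_1A_3 × A_1A_4) = 0.
Expanding, this is linear in λ: (-6144)λ + (122880) = 0.
So λ = 20.

20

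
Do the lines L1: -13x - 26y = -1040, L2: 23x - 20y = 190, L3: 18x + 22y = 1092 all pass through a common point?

No

Lines aᵢx + bᵢy = cᵢ with pairwise distinct directions are concurrent exactly when det[aᵢ bᵢ cᵢ] = 0.
Here the determinant is 1716.
Nonzero, so no common point exists.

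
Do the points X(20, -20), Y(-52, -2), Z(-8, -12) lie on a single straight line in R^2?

No

XY = (-72, 18), XZ = (-28, 8).
If collinear, XZ would be a scalar multiple of XY. But (-72)·(8) ≠ (18)·(-28) (difference -72), so they are not parallel; the points are not collinear.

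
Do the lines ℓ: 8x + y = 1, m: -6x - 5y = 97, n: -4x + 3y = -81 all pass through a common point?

Lines aᵢx + bᵢy = cᵢ with pairwise distinct directions are concurrent exactly when det[aᵢ bᵢ cᵢ] = 0.
Here the determinant is 0.
It vanishes, so the lines are concurrent at (3, -23).

Yes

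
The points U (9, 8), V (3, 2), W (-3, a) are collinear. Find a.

-4

Collinearity: (W − U) must be parallel to (V − U) = (-6, -6).
Cross-multiplying the components: (a − 8)·(-6) = (-12)·(-6).
Solving gives a = -4.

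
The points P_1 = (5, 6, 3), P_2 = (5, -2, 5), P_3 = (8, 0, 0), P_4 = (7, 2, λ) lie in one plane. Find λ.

1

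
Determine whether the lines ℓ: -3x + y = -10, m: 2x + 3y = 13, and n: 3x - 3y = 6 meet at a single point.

Intersecting ℓ and m: solving the 2×2 system gives (x, y) = (43/11, 19/11).
Substitute into n: (3)(43/11) + (-3)(19/11) = 72/11.
But n requires 6 ≠ 72/11, so the three lines have no common point.

No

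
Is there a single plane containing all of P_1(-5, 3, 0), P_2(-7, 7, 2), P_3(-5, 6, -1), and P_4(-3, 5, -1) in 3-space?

No

The four points are coplanar iff the 3×3 determinant with rows P_1P_2, P_1P_3, P_1P_4 is zero.
Rows: (-2, 4, 2), (0, 3, -1), (2, 2, -1).
Expanding along the first row: (-2)(-1) − (4)(2) + (2)(-6) = -18.
Nonzero ⇒ not coplanar.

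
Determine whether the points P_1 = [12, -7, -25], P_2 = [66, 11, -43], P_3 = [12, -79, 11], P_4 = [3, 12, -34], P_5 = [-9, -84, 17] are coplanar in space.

No

The plane through P_1, P_2, P_3 has normal n = P_1P_2 × P_1P_3 = (-648, -1944, -3888) and equation n·P = 103032.
Checking the remaining points: n·P_4 = 106920, n·P_5 = 103032.
Since n·P_4 = 106920 ≠ 103032, P_4 is off the plane and the points are not all coplanar.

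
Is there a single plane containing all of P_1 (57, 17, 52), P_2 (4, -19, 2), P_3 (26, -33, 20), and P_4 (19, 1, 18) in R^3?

No

The four points are coplanar iff the 3×3 determinant with rows P_1P_2, P_1P_3, P_1P_4 is zero.
Rows: (-53, -36, -50), (-31, -50, -32), (-38, -16, -34).
Expanding along the first row: (-53)(1188) − (-36)(-162) + (-50)(-1404) = 1404.
Nonzero ⇒ not coplanar.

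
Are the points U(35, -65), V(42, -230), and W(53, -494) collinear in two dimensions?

No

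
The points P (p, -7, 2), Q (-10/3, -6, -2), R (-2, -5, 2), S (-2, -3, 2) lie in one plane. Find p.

-2

The points are coplanar iff PQ · (PR × PS) = 0.
Expanding, this is linear in p: (8)p + (16) = 0.
So p = -2.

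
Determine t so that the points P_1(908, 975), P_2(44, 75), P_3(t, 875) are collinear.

Collinearity: (P_3 − P_1) must be parallel to (P_2 − P_1) = (-864, -900).
Cross-multiplying the components: (t − 908)·(-900) = (-100)·(-864).
Solving gives t = 812.

812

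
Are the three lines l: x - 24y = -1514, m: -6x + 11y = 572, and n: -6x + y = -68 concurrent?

Lines aᵢx + bᵢy = cᵢ with pairwise distinct directions are concurrent exactly when det[aᵢ bᵢ cᵢ] = 0.
Here the determinant is 0.
It vanishes, so the lines are concurrent at (22, 64).

Yes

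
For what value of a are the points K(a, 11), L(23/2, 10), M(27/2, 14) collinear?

The three points are collinear iff det[KL; KM] = 0.
This determinant is linear in a: (-4)a + (48) = 0, so a = 12.

12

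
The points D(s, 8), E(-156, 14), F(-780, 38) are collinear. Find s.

Collinearity: (D − E) must be parallel to (F − E) = (-624, 24).
Cross-multiplying the components: (s − (-156))·(24) = (-6)·(-624).
Solving gives s = 0.

0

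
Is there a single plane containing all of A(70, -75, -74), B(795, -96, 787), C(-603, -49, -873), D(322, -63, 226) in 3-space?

A normal to the plane through A, B, C is n = AB × AC = (-5607, -178, 4717).
The plane has equation n·P = -728198. For D: n·D = -728198.
Equal, so D lies in the plane and all four are coplanar.

Yes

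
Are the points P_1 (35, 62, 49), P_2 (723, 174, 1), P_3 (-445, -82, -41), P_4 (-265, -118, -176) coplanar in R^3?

A normal to the plane through P_1, P_2, P_3 is n = P_1P_2 × P_1P_3 = (-16992, 84960, -45312).
The plane has equation n·P = 2452512. For P_4: n·P_4 = 2452512.
Equal, so P_4 lies in the plane and all four are coplanar.

Yes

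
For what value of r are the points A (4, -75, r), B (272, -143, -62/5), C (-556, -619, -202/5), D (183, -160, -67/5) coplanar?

-42/5

The points are coplanar iff AB · (AC × AD) = 0.
Expanding, this is linear in r: (28288)r + (1188096/5) = 0.
So r = -42/5.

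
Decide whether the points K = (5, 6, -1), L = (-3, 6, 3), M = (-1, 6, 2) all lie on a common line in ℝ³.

Yes

KL = (-8, 0, 4), KM = (-6, 0, 3).
Each component of KM is 3/4 times the corresponding component of KL, so KM = 3/4·KL and the points are collinear.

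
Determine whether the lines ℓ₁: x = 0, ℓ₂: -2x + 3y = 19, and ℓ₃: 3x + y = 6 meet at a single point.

No

Lines aᵢx + bᵢy = cᵢ with pairwise distinct directions are concurrent exactly when det[aᵢ bᵢ cᵢ] = 0.
Here the determinant is -1.
Nonzero, so no common point exists.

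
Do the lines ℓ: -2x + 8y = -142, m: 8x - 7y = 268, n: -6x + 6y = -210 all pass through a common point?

Yes

Intersecting ℓ and m: solving the 2×2 system gives (x, y) = (23, -12).
Substitute into n: (-6)(23) + (6)(-12) = -210.
This equals -210, so (23, -12) lies on all three lines and they are concurrent.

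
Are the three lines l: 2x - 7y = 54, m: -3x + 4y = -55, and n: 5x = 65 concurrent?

Yes

Intersecting l and m: solving the 2×2 system gives (x, y) = (13, -4).
Substitute into n: (5)(13) + (0)(-4) = 65.
This equals 65, so (13, -4) lies on all three lines and they are concurrent.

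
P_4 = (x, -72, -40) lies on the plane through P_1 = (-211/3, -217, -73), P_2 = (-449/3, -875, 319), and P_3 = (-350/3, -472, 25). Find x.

-55/3

A normal to the plane is n = P_1P_2 × P_1P_3 = (35476, -10388, -30772/3).
P_4 lies in the plane iff n · P_1P_4 = 0.
This gives (35476)x + (1951180/3) = 0, so x = -55/3.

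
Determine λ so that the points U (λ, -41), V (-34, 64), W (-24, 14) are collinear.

The three points are collinear iff det[UV; UW] = 0.
This determinant is linear in λ: (50)λ + (650) = 0, so λ = -13.

-13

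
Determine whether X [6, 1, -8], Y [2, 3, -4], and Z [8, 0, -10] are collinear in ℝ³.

XY = (-4, 2, 4), XZ = (2, -1, -2).
XY × XZ = (0, 0, 0).
The cross product vanishes, so the three points are collinear.

Yes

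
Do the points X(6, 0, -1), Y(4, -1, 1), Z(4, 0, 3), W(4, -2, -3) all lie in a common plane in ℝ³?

No

With X as base: XY = (-2, -1, 2), XZ = (-2, 0, 4), XW = (-2, -2, -2).
XZ × XW = (8, -12, 4).
XY · (XZ × XW) = 4.
Since 4 ≠ 0, the four points are not coplanar.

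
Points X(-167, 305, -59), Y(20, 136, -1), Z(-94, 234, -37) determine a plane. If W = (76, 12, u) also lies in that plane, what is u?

7

The plane through X, Y, Z has equation 400x + 120y − 940z = 25260.
Substituting W: (-940)u + (31840) = 25260, so u = 7.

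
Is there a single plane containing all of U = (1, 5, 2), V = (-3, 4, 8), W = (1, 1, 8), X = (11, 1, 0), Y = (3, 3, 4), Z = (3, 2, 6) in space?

The plane through U, V, W has normal n = UV × UW = (18, 24, 16) and equation n·P = 170.
Checking the remaining points: n·X = 222, n·Y = 190, n·Z = 198.
Since n·X = 222 ≠ 170, X is off the plane and the points are not all coplanar.

No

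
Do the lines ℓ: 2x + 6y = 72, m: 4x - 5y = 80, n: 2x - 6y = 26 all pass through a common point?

No

Intersecting ℓ and m: solving the 2×2 system gives (x, y) = (420/17, 64/17).
Substitute into n: (2)(420/17) + (-6)(64/17) = 456/17.
But n requires 26 ≠ 456/17, so the three lines have no common point.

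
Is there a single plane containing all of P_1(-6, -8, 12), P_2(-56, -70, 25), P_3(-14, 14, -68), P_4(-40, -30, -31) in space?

Yes

A normal to the plane through P_1, P_2, P_3 is n = P_1P_2 × P_1P_3 = (4674, -4104, -1596).
The plane has equation n·P = -14364. For P_4: n·P_4 = -14364.
Equal, so P_4 lies in the plane and all four are coplanar.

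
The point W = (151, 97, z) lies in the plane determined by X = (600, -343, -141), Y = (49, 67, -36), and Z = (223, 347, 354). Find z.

A normal to the plane is n = XY × XZ = (130500, 233160, -225620).
W lies in the plane iff n · XW = 0.
This gives (-225620)z + (12183480) = 0, so z = 54.

54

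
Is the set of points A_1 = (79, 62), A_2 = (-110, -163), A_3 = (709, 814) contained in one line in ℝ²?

No

A_1A_2 = (-189, -225), A_1A_3 = (630, 752).
det[A_1A_2; A_1A_3] = (-189)(752) − (-225)(630) = -378.
The determinant is nonzero, so they are not collinear.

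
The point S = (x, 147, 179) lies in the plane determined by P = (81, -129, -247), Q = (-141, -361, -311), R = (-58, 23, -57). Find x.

-327

A normal to the plane is n = PQ × PR = (-34352, 51076, -65992).
S lies in the plane iff n · PS = 0.
This gives (-34352)x + (-11233104) = 0, so x = -327.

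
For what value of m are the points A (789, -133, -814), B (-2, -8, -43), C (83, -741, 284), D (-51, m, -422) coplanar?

749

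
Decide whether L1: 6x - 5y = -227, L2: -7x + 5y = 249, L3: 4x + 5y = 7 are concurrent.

The three lines meet at one point iff the augmented coefficient matrix [aᵢ bᵢ cᵢ] has rank < 3, i.e. its determinant vanishes.
Here the determinant is 0.
It vanishes, so the lines are concurrent at (-22, 19).

Yes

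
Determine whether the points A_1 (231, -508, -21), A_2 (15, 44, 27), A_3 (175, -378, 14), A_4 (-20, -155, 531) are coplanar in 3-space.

Yes

A normal to the plane through A_1, A_2, A_3 is n = A_1A_2 × A_1A_3 = (13080, 4872, 2832).
The plane has equation n·P = 487032. For A_4: n·A_4 = 487032.
Equal, so A_4 lies in the plane and all four are coplanar.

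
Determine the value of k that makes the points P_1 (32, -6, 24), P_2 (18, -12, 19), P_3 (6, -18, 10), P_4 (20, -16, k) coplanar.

Normal to plane P_1P_2P_3: n = (24, -66, 12); plane equation n·P = 1452.
Requiring n·P_4 = 1452: (12)k + (1536) = 1452.
So k = -7.

-7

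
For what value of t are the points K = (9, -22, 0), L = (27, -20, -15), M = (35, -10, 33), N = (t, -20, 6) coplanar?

Normal to plane KLM: n = (246, -984, 164); plane equation n·P = 23862.
Requiring n·N = 23862: (246)t + (20664) = 23862.
So t = 13.

13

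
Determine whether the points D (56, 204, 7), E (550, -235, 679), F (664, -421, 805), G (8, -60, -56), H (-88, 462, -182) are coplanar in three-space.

The plane through D, E, F has normal n = DE × DF = (69678, 14364, -41838) and equation n·P = 6539358.
Checking the remaining points: n·G = 2038512, n·H = 8119020.
Since n·G = 2038512 ≠ 6539358, G is off the plane and the points are not all coplanar.

No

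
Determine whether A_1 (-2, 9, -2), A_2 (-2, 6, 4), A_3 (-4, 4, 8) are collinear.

A_1A_2 = (0, -3, 6), A_1A_3 = (-2, -5, 10).
A_1A_2 × A_1A_3 = (0, -12, -6).
The cross product is nonzero, so the points do not lie on one line.

No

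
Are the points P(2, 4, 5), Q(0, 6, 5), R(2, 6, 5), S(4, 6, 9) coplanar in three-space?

No

A normal to the plane through P, Q, R is n = PQ × PR = (0, 0, -4).
The plane has equation n·X = -20. For S: n·S = -36.
-36 ≠ -20, so S is off the plane.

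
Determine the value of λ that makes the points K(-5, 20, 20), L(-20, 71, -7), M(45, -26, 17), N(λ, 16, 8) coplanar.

The points are coplanar iff KL · (KM × KN) = 0.
Expanding, this is linear in λ: (-1395)λ + (20925) = 0.
So λ = 15.

15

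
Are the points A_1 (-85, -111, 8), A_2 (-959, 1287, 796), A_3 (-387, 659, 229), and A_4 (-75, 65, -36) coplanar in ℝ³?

No

The four points are coplanar iff the 3×3 determinant with rows A_1A_2, A_1A_3, A_1A_4 is zero.
Rows: (-874, 1398, 788), (-302, 770, 221), (10, 176, -44).
Expanding along the first row: (-874)(-72776) − (1398)(11078) + (788)(-60852) = 167804.
Nonzero ⇒ not coplanar.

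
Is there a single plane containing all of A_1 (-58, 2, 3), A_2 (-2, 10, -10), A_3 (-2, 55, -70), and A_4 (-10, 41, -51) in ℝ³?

Yes

With A_1 as base: A_1A_2 = (56, 8, -13), A_1A_3 = (56, 53, -73), A_1A_4 = (48, 39, -54).
A_1A_3 × A_1A_4 = (-15, -480, -360).
A_1A_2 · (A_1A_3 × A_1A_4) = 0.
The scalar triple product vanishes, so the four points are coplanar.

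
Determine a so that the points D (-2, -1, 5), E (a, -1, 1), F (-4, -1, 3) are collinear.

-6

Direction DF = (-2, 0, -2). From the z-coordinate of E, the parameter along the line is τ = (1 − 5)/(-2) = 2.
Then a = (-2) + 2·(-2) = -6.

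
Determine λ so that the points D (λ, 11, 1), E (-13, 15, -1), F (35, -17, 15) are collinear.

Direction EF = (48, -32, 16). From the y-coordinate of D, the parameter along the line is τ = (11 − 15)/(-32) = 1/8.
Then λ = (-13) + 1/8·(48) = -7.

-7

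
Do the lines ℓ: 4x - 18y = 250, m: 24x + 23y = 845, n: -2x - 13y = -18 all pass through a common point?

No

Intersecting ℓ and m: solving the 2×2 system gives (x, y) = (40, -5).
Substitute into n: (-2)(40) + (-13)(-5) = -15.
But n requires -18 ≠ -15, so the three lines have no common point.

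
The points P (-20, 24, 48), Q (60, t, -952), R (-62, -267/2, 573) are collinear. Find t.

Direction PR = (-42, -315/2, 525). From the x-coordinate of Q, the parameter along the line is τ = (60 − (-20))/(-42) = -40/21.
Then t = 24 + (-40/21)·(-315/2) = 324.

324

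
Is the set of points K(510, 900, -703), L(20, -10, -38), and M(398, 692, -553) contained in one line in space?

No

KL = (-490, -910, 665), KM = (-112, -208, 150).
Comparing components 2 and 3: (-910)(150) − (665)(-208) = 1820 ≠ 0, so KL and KM are not parallel and the points are not collinear.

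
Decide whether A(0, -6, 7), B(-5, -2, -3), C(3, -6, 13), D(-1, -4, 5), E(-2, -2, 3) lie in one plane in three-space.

Yes

The plane through A, B, C has normal n = AB × AC = (24, 0, -12) and equation n·P = -84.
Checking the remaining points: n·D = -84, n·E = -84.
All equal -84, so all 5 points lie in one plane.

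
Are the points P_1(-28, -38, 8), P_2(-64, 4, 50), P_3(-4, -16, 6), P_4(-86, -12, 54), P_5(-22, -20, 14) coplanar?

Yes

The plane through P_1, P_2, P_3 has normal n = P_1P_2 × P_1P_3 = (-1008, 936, -1800) and equation n·P = -21744.
Checking the remaining points: n·P_4 = -21744, n·P_5 = -21744.
All equal -21744, so all 5 points lie in one plane.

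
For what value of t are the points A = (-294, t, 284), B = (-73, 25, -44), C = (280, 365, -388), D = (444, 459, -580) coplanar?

Coplanarity ⇔ det[AB; AC; AD] = 0.
Expanding, this is linear in t: (-11360)t + (408960) = 0.
So t = 36.

36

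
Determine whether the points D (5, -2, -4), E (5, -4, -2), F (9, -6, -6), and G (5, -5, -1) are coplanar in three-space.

Yes

A normal to the plane through D, E, F is n = DE × DF = (12, 8, 8).
The plane has equation n·P = 12. For G: n·G = 12.
Equal, so G lies in the plane and all four are coplanar.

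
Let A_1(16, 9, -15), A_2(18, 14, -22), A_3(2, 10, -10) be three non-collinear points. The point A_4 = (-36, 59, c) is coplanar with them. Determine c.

-53

A normal to the plane is n = A_1A_2 × A_1A_3 = (32, 88, 72).
A_4 lies in the plane iff n · A_1A_4 = 0.
This gives (72)c + (3816) = 0, so c = -53.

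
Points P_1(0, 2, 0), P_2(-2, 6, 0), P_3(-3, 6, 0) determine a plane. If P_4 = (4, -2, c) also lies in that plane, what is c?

0

The plane through P_1, P_2, P_3 has equation 4z = 0.
Substituting P_4: (4)c + (0) = 0, so c = 0.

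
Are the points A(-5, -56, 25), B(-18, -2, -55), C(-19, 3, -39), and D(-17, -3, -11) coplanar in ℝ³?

No

With A as base: AB = (-13, 54, -80), AC = (-14, 59, -64), AD = (-12, 53, -36).
AC × AD = (1268, 264, -34).
AB · (AC × AD) = 492.
Since 492 ≠ 0, the four points are not coplanar.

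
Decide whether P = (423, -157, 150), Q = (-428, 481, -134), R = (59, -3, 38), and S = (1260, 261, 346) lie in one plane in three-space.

Yes

A normal to the plane through P, Q, R is n = PQ × PR = (-27720, 8064, 101178).
The plane has equation n·X = 2185092. For S: n·S = 2185092.
Equal, so S lies in the plane and all four are coplanar.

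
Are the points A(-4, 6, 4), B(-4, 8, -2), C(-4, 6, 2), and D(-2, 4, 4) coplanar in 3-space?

No

The four points are coplanar iff the 3×3 determinant with rows AB, AC, AD is zero.
Rows: (0, 2, -6), (0, 0, -2), (2, -2, 0).
Expanding along the first row: (0)(-4) − (2)(4) + (-6)(0) = -8.
Nonzero ⇒ not coplanar.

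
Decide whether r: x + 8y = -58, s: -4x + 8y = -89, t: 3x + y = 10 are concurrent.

No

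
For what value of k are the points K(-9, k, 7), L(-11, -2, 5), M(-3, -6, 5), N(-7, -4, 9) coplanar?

Coplanarity ⇔ det[KL; KM; KN] = 0.
Expanding, this is linear in k: (32)k + (96) = 0.
So k = -3.

-3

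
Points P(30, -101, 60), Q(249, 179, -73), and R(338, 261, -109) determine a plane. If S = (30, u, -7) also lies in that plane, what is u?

17

Coplanarity requires PQ · (PR × PS) = 0.
PQ = (219, 280, -133), PR = (308, 362, -169); the triple product is linear in u with coefficient -3953 and constant term 67201.
Setting it to zero: u = 17.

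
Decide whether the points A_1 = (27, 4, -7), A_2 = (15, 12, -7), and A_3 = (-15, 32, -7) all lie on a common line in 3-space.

Yes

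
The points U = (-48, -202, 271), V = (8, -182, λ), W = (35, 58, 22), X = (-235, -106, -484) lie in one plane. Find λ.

403

Normal to plane UWX: n = (-172396, 109228, 56588); plane equation n·P = 1546300.
Requiring n·V = 1546300: (56588)λ + (-21258664) = 1546300.
So λ = 403.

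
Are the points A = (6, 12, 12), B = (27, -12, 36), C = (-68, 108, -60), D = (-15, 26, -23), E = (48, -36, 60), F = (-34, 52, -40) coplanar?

The plane through A, B, C has normal n = AB × AC = (-576, -264, 240) and equation n·P = -3744.
Checking the remaining points: n·D = -3744, n·E = -3744, n·F = -3744.
All equal -3744, so all 6 points lie in one plane.

Yes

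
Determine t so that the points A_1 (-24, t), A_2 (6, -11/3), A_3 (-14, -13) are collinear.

-53/3

The three points are collinear iff det[A_1A_2; A_1A_3] = 0.
This determinant is linear in t: (-20)t + (-1060/3) = 0, so t = -53/3.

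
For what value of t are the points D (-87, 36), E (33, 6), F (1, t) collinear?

Collinearity: (F − D) must be parallel to (E − D) = (120, -30).
Cross-multiplying the components: (t − 36)·(120) = (88)·(-30).
Solving gives t = 14.

14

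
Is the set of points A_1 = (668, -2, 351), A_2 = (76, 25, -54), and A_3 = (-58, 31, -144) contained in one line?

A_1A_2 = (-592, 27, -405), A_1A_3 = (-726, 33, -495).
A_1A_2 × A_1A_3 = (0, 990, 66).
The cross product is nonzero, so the points do not lie on one line.

No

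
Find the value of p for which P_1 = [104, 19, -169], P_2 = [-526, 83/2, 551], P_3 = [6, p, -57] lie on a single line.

Collinearity requires P_1P_2 × P_1P_3 = 0; each component is linear in p.
The x-component gives (-720)p + (16200) = 0, so p = 45/2.
The remaining components then also vanish.

45/2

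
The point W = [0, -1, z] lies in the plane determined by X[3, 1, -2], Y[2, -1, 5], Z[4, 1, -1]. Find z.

3

The plane through X, Y, Z has equation −2x + 8y + 2z = -2.
Substituting W: (2)z + (-8) = -2, so z = 3.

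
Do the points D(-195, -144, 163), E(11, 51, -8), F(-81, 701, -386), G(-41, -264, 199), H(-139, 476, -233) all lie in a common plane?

The plane through D, E, F has normal n = DE × DF = (37440, 93600, 151840) and equation n·P = 3970720.
Checking the remaining points: n·G = 3970720, n·H = 3970720.
All equal 3970720, so all 5 points lie in one plane.

Yes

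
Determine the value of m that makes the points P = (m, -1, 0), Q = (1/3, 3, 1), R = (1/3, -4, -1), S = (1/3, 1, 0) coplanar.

1/3

Coplanarity ⇔ det[PQ; PR; PS] = 0.
Expanding, this is linear in m: (-3)m + (1) = 0.
So m = 1/3.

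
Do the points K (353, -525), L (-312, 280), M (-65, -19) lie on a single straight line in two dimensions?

Yes

KL = (-665, 805), KM = (-418, 506).
Twice the signed area of △KLM is (-665)(506) − (805)(-418) = 0.
The triangle is degenerate (zero area), so the points are collinear.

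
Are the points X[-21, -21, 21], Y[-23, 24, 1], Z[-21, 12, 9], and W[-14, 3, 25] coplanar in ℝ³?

The four points are coplanar iff the 3×3 determinant with rows XY, XZ, XW is zero.
Rows: (-2, 45, -20), (0, 33, -12), (7, 24, 4).
Expanding along the first row: (-2)(420) − (45)(84) + (-20)(-231) = 0.
Zero determinant ⇒ coplanar.

Yes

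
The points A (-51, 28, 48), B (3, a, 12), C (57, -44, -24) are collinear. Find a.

Collinearity requires AB × AC = 0; each component is linear in a.
The x-component gives (-72)a + (-576) = 0, so a = -8.
The remaining components then also vanish.

-8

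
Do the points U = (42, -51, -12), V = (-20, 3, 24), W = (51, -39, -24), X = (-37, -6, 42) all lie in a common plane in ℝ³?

Yes

With U as base: UV = (-62, 54, 36), UW = (9, 12, -12), UX = (-79, 45, 54).
UW × UX = (1188, 462, 1353).
UV · (UW × UX) = 0.
The scalar triple product vanishes, so the four points are coplanar.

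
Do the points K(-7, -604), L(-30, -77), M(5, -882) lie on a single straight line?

No

KL = (-23, 527), KM = (12, -278).
Twice the signed area of △KLM is (-23)(-278) − (527)(12) = 70.
The area is nonzero, so the three points are not collinear.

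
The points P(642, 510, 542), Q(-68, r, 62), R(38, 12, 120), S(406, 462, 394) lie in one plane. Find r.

64

The points are coplanar iff PQ · (PR × PS) = 0.
Expanding, this is linear in r: (10200)r + (-652800) = 0.
So r = 64.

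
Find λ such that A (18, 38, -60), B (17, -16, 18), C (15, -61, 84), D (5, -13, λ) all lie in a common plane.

24

Normal to plane ABC: n = (-54, -90, -63); plane equation n·P = -612.
Requiring n·D = -612: (-63)λ + (900) = -612.
So λ = 24.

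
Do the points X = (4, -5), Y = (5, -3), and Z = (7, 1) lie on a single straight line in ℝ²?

XY = (1, 2), XZ = (3, 6).
det[XY; XZ] = (1)(6) − (2)(3) = 0.
The determinant is zero, so the points are collinear.

Yes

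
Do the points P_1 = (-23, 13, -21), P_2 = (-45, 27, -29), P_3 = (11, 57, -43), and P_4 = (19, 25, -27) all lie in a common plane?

No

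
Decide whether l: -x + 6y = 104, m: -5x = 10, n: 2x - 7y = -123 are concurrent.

The three lines meet at one point iff the augmented coefficient matrix [aᵢ bᵢ cᵢ] has rank < 3, i.e. its determinant vanishes.
Here the determinant is 0.
It vanishes, so the lines are concurrent at (-2, 17).

Yes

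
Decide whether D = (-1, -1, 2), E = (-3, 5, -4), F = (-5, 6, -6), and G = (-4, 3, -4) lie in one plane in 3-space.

No

With D as base: DE = (-2, 6, -6), DF = (-4, 7, -8), DG = (-3, 4, -6).
DF × DG = (-10, 0, 5).
DE · (DF × DG) = -10.
Since -10 ≠ 0, the four points are not coplanar.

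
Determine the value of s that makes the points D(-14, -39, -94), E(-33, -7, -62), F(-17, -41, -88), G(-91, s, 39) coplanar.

66

Normal to plane DEF: n = (256, 18, 134); plane equation n·P = -16882.
Requiring n·G = -16882: (18)s + (-18070) = -16882.
So s = 66.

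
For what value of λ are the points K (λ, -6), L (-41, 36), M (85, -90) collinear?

1

Collinearity: (K − L) must be parallel to (M − L) = (126, -126).
Cross-multiplying the components: (λ − (-41))·(-126) = (-42)·(126).
Solving gives λ = 1.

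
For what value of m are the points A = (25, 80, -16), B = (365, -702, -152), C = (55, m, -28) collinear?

Direction AB = (340, -782, -136). From the x-coordinate of C, the parameter along the line is τ = (55 − 25)/340 = 3/34.
Then m = 80 + 3/34·(-782) = 11.

11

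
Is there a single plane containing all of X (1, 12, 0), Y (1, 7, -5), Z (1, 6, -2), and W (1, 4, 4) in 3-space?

The four points are coplanar iff the 3×3 determinant with rows XY, XZ, XW is zero.
Rows: (0, -5, -5), (0, -6, -2), (0, -8, 4).
Expanding along the first row: (0)(-40) − (-5)(0) + (-5)(0) = 0.
Zero determinant ⇒ coplanar.

Yes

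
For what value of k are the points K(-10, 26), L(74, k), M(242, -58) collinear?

-2

Collinearity: (L − K) must be parallel to (M − K) = (252, -84).
Cross-multiplying the components: (k − 26)·(252) = (84)·(-84).
Solving gives k = -2.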